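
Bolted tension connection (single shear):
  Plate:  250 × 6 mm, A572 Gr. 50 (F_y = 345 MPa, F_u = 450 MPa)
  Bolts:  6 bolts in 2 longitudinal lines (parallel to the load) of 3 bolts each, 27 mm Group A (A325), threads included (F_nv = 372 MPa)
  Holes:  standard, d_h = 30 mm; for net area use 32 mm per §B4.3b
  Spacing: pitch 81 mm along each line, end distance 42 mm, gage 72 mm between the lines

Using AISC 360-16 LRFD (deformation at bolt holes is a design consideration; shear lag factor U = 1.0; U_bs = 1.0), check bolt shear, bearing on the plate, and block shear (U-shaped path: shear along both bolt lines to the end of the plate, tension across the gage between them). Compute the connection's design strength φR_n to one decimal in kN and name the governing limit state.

382.3 kN (block shear governs)

Bolt shear: A_b = π(27)²/4 = 572.56 mm². φR_n = 0.75 × 372 × 572.56 × 6 × 1 = 958.5 kN.
Bearing (6 mm plate, F_u = 450 MPa): end bolts L_c = 42 − 30/2 = 27, R_n = min(1.2×27×6×450, 2.4×27×6×450) = 87.48 kN/bolt; interior L_c = 81 − 30 = 51, R_n = 165.24 kN/bolt. φR_n = 0.75 × (2×87.48 + 4×165.24) = 626.9 kN.
Block shear: shear path 2×[42+2×81] = 2×204 mm, A_gv = 2448, A_nv = 2×(204 − 2.5×32)×6 = 1488 mm²; tension across gage: (72 − 1×32)×6 = 240 mm². R_n = min(0.6×450×1488, 0.6×345×2448) + 1.0×450×240 = min(401.76, 506.74) + 108 = 509.76 kN. φR_n = 0.75 × 509.76 = 382.3 kN.
Governing: min(958.5, 626.9, 382.3) = 382.3 kN → block shear.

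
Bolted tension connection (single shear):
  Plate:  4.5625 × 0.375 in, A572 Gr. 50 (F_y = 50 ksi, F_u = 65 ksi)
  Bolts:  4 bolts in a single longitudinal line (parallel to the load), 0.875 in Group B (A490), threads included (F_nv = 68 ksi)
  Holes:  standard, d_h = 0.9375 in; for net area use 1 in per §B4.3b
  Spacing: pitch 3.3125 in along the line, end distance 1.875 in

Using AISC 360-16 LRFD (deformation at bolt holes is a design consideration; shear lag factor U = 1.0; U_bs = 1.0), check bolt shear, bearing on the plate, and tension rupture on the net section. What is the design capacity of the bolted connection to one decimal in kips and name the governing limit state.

65.1 kips (net-section rupture governs)

Bolt shear: A_b = π(0.875)²/4 = 0.60132 in². φR_n = 0.75 × 68 × 0.60132 × 4 × 1 = 122.7 kips.
Bearing (0.375 in plate, F_u = 65 ksi): end bolts L_c = 1.875 − 0.9375/2 = 1.40625, R_n = min(1.2×1.40625×0.375×65, 2.4×0.875×0.375×65) = 41.133 kips/bolt; interior L_c = 3.3125 − 0.9375 = 2.375, R_n = 51.188 kips/bolt. φR_n = 0.75 × (1×41.133 + 3×51.188) = 146.0 kips.
Tension rupture (net): A_n = (4.5625 − 1×1)×0.375 = 1.3359 in² (U = 1.0, A_e = A_n). φR_n = 0.75 × 65 × 1.3359 = 65.1 kips.
Governing: min(122.7, 146.0, 65.1) = 65.1 kips → net-section rupture.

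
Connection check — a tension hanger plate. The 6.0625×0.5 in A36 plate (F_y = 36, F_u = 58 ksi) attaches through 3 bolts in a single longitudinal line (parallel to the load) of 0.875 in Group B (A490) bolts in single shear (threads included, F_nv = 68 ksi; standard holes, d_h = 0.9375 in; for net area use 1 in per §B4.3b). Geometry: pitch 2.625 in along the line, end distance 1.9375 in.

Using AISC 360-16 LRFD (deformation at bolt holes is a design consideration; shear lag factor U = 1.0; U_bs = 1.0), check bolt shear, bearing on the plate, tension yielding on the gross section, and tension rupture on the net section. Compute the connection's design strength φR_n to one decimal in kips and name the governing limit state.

92.0 kips (bolt shear governs)

Bolt shear: A_b = π(0.875)²/4 = 0.60132 in². φR_n = 0.75 × 68 × 0.60132 × 3 × 1 = 92.0 kips.
Bearing (0.5 in plate, F_u = 58 ksi): end bolts L_c = 1.9375 − 0.9375/2 = 1.46875, R_n = min(1.2×1.46875×0.5×58, 2.4×0.875×0.5×58) = 51.113 kips/bolt; interior L_c = 2.625 − 0.9375 = 1.6875, R_n = 58.725 kips/bolt. φR_n = 0.75 × (1×51.113 + 2×58.725) = 126.4 kips.
Tension yield (gross): A_g = 6.0625×0.5 = 3.0313 in². φR_n = 0.90 × 36 × 3.0313 = 98.2 kips.
Tension rupture (net): A_n = (6.0625 − 1×1)×0.5 = 2.5313 in² (U = 1.0, A_e = A_n). φR_n = 0.75 × 58 × 2.5313 = 110.1 kips.
Governing: min(92.0, 126.4, 98.2, 110.1) = 92.0 kips → bolt shear.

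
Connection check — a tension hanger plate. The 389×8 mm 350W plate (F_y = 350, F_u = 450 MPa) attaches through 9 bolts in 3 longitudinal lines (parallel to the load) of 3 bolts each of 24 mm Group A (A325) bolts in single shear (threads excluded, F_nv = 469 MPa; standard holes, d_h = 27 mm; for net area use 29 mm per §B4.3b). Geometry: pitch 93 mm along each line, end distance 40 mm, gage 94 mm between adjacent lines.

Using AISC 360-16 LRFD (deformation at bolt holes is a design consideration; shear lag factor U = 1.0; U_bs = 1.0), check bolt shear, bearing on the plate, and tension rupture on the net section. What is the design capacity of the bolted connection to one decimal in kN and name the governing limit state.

815.4 kN (net-section rupture governs)

Bolt shear: A_b = π(24)²/4 = 452.39 mm². φR_n = 0.75 × 469 × 452.39 × 9 × 1 = 1432.2 kN.
Bearing (8 mm plate, F_u = 450 MPa): end bolts L_c = 40 − 27/2 = 26.5, R_n = min(1.2×26.5×8×450, 2.4×24×8×450) = 114.48 kN/bolt; interior L_c = 93 − 27 = 66, R_n = 207.36 kN/bolt. φR_n = 0.75 × (3×114.48 + 6×207.36) = 1190.7 kN.
Tension rupture (net): A_n = (389 − 3×29)×8 = 2416 mm² (U = 1.0, A_e = A_n). φR_n = 0.75 × 450 × 2416 = 815.4 kN.
Governing: min(1432.2, 1190.7, 815.4) = 815.4 kN → net-section rupture.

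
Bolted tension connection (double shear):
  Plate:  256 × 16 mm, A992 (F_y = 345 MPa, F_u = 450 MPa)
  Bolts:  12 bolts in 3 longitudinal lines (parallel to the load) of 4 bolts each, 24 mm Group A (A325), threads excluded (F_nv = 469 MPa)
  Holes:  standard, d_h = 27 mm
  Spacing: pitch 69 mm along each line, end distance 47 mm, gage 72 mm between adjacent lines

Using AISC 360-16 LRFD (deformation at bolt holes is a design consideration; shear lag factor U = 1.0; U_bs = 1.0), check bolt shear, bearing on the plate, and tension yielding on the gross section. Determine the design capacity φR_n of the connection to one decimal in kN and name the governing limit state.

Bolt shear: A_b = π(24)²/4 = 452.39 mm². φR_n = 0.75 × 469 × 452.39 × 12 × 2 = 3819.1 kN.
Bearing (16 mm plate, F_u = 450 MPa): end bolts L_c = 47 − 27/2 = 33.5, R_n = min(1.2×33.5×16×450, 2.4×24×16×450) = 289.44 kN/bolt; interior L_c = 69 − 27 = 42, R_n = 362.88 kN/bolt. φR_n = 0.75 × (3×289.44 + 9×362.88) = 3100.7 kN.
Tension yield (gross): A_g = 256×16 = 4096 mm². φR_n = 0.90 × 345 × 4096 = 1271.8 kN.
Governing: min(3819.1, 3100.7, 1271.8) = 1271.8 kN → gross-section yield.

1271.8 kN (gross-section yield governs)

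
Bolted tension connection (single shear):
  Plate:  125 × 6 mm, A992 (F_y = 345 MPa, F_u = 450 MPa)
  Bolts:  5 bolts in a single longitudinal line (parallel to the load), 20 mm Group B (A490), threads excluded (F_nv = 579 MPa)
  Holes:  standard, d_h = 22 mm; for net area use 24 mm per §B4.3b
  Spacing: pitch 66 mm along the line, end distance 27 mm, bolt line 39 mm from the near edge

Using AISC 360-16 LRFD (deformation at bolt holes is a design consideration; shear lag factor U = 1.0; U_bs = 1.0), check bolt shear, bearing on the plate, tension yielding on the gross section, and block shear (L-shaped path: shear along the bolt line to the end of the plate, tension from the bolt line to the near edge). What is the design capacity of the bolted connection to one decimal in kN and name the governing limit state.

Bolt shear: A_b = π(20)²/4 = 314.16 mm². φR_n = 0.75 × 579 × 314.16 × 5 × 1 = 682.1 kN.
Bearing (6 mm plate, F_u = 450 MPa): end bolts L_c = 27 − 22/2 = 16, R_n = min(1.2×16×6×450, 2.4×20×6×450) = 51.84 kN/bolt; interior L_c = 66 − 22 = 44, R_n = 129.6 kN/bolt. φR_n = 0.75 × (1×51.84 + 4×129.6) = 427.7 kN.
Tension yield (gross): A_g = 125×6 = 750 mm². φR_n = 0.90 × 345 × 750 = 232.9 kN.
Block shear: shear path 1×[27+4×66] = 1×291 mm, A_gv = 1746, A_nv = 1×(291 − 4.5×24)×6 = 1098 mm²; tension to near edge: (39 − 0.5×24)×6 = 162 mm². R_n = min(0.6×450×1098, 0.6×345×1746) + 1.0×450×162 = min(296.46, 361.42) + 72.9 = 369.36 kN. φR_n = 0.75 × 369.36 = 277.0 kN.
Governing: min(682.1, 427.7, 232.9, 277.0) = 232.9 kN → gross-section yield.

232.9 kN (gross-section yield governs)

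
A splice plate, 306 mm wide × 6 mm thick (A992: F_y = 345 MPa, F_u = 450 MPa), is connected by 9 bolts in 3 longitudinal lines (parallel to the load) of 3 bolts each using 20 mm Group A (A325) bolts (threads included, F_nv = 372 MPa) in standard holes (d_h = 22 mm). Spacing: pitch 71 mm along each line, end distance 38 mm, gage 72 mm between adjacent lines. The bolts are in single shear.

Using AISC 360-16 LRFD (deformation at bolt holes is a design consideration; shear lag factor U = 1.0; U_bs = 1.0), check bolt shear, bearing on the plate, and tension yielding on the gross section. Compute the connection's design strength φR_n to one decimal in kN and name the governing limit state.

Bolt shear: A_b = π(20)²/4 = 314.16 mm². φR_n = 0.75 × 372 × 314.16 × 9 × 1 = 788.9 kN.
Bearing (6 mm plate, F_u = 450 MPa): end bolts L_c = 38 − 22/2 = 27, R_n = min(1.2×27×6×450, 2.4×20×6×450) = 87.48 kN/bolt; interior L_c = 71 − 22 = 49, R_n = 129.6 kN/bolt. φR_n = 0.75 × (3×87.48 + 6×129.6) = 780.0 kN.
Tension yield (gross): A_g = 306×6 = 1836 mm². φR_n = 0.90 × 345 × 1836 = 570.1 kN.
Governing: min(788.9, 780.0, 570.1) = 570.1 kN → gross-section yield.

570.1 kN (gross-section yield governs)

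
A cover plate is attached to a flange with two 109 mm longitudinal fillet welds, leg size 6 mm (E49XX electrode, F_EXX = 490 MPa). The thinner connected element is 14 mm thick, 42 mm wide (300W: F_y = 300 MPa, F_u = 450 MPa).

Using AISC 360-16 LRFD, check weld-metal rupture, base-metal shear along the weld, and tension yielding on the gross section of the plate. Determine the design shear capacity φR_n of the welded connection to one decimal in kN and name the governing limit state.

Weld metal: throat = 0.707×6 = 4.242 mm, L = 2×109 = 218 mm. φR_n = 0.75 × 0.6 × 490 × 4.242 × 218 = 203.9 kN.
Base metal shear (14 mm plate): yield φR_n = 1.0×0.6×300×14×218 = 549.4 kN; rupture φR_n = 0.75×0.6×450×14×218 = 618.0 kN; take 549.4 kN (yield).
Tension yield (gross): A_g = 42×14 = 588 mm². φR_n = 0.90 × 300 × 588 = 158.8 kN.
Governing: min(203.9, 549.4, 158.8) = 158.8 kN → gross-section yield.

158.8 kN (gross-section yield governs)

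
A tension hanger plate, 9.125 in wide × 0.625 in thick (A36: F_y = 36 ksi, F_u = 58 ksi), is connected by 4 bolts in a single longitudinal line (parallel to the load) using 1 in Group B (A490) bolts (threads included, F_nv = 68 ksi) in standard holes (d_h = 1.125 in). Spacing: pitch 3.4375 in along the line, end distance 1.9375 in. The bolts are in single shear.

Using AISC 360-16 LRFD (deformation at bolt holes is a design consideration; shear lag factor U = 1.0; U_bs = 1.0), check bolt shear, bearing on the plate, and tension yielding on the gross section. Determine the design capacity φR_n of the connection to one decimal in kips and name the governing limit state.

Bolt shear: A_b = π(1)²/4 = 0.7854 in². φR_n = 0.75 × 68 × 0.7854 × 4 × 1 = 160.2 kips.
Bearing (0.625 in plate, F_u = 58 ksi): end bolts L_c = 1.9375 − 1.125/2 = 1.375, R_n = min(1.2×1.375×0.625×58, 2.4×1×0.625×58) = 59.813 kips/bolt; interior L_c = 3.4375 − 1.125 = 2.3125, R_n = 87 kips/bolt. φR_n = 0.75 × (1×59.813 + 3×87) = 240.6 kips.
Tension yield (gross): A_g = 9.125×0.625 = 5.7031 in². φR_n = 0.90 × 36 × 5.7031 = 184.8 kips.
Governing: min(160.2, 240.6, 184.8) = 160.2 kips → bolt shear.

160.2 kips (bolt shear governs)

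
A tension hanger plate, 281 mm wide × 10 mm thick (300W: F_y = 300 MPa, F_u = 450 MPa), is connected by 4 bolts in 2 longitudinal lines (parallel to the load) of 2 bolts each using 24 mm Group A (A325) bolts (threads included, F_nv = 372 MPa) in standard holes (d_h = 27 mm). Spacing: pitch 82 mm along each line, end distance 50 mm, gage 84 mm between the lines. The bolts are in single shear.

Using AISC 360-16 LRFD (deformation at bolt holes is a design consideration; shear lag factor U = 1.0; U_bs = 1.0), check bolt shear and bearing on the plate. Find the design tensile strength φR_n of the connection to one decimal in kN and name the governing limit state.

504.9 kN (bolt shear governs)

Bolt shear: A_b = π(24)²/4 = 452.39 mm². φR_n = 0.75 × 372 × 452.39 × 4 × 1 = 504.9 kN.
Bearing (10 mm plate, F_u = 450 MPa): end bolts L_c = 50 − 27/2 = 36.5, R_n = min(1.2×36.5×10×450, 2.4×24×10×450) = 197.1 kN/bolt; interior L_c = 82 − 27 = 55, R_n = 259.2 kN/bolt. φR_n = 0.75 × (2×197.1 + 2×259.2) = 684.5 kN.
Governing: min(504.9, 684.5) = 504.9 kN → bolt shear.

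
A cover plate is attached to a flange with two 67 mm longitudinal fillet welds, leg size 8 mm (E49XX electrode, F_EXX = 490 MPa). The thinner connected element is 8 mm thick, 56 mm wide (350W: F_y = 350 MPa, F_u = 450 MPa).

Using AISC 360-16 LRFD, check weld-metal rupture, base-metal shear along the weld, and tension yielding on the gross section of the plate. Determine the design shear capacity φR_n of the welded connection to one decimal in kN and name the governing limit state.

Weld metal: throat = 0.707×8 = 5.656 mm, L = 2×67 = 134 mm. φR_n = 0.75 × 0.6 × 490 × 5.656 × 134 = 167.1 kN.
Base metal shear (8 mm plate): yield φR_n = 1.0×0.6×350×8×134 = 225.1 kN; rupture φR_n = 0.75×0.6×450×8×134 = 217.1 kN; take 217.1 kN (rupture).
Tension yield (gross): A_g = 56×8 = 448 mm². φR_n = 0.90 × 350 × 448 = 141.1 kN.
Governing: min(167.1, 217.1, 141.1) = 141.1 kN → gross-section yield.

141.1 kN (gross-section yield governs)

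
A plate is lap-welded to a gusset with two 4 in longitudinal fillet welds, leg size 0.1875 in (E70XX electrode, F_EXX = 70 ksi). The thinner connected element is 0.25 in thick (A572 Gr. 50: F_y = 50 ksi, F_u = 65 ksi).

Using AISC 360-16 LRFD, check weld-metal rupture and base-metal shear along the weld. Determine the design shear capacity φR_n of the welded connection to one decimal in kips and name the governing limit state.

Weld metal: throat = 0.707×0.1875 = 0.13256 in, L = 2×4 = 8 in. φR_n = 0.75 × 0.6 × 70 × 0.13256 × 8 = 33.4 kips.
Base metal shear (0.25 in plate): yield φR_n = 1.0×0.6×50×0.25×8 = 60.0 kips; rupture φR_n = 0.75×0.6×65×0.25×8 = 58.5 kips; take 58.5 kips (rupture).
Governing: min(33.4, 58.5) = 33.4 kips → weld metal.

33.4 kips (weld metal governs)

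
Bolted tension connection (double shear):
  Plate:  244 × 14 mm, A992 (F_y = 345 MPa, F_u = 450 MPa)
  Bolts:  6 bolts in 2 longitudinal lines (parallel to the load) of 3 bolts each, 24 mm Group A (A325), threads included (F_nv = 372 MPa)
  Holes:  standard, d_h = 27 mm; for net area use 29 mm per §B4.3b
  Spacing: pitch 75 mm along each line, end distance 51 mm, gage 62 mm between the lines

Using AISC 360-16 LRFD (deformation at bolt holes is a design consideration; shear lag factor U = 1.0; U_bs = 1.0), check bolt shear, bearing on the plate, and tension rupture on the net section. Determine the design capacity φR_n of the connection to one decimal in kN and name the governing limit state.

Bolt shear: A_b = π(24)²/4 = 452.39 mm². φR_n = 0.75 × 372 × 452.39 × 6 × 2 = 1514.6 kN.
Bearing (14 mm plate, F_u = 450 MPa): end bolts L_c = 51 − 27/2 = 37.5, R_n = min(1.2×37.5×14×450, 2.4×24×14×450) = 283.5 kN/bolt; interior L_c = 75 − 27 = 48, R_n = 362.88 kN/bolt. φR_n = 0.75 × (2×283.5 + 4×362.88) = 1513.9 kN.
Tension rupture (net): A_n = (244 − 2×29)×14 = 2604 mm² (U = 1.0, A_e = A_n). φR_n = 0.75 × 450 × 2604 = 878.9 kN.
Governing: min(1514.6, 1513.9, 878.9) = 878.9 kN → net-section rupture.

878.9 kN (net-section rupture governs)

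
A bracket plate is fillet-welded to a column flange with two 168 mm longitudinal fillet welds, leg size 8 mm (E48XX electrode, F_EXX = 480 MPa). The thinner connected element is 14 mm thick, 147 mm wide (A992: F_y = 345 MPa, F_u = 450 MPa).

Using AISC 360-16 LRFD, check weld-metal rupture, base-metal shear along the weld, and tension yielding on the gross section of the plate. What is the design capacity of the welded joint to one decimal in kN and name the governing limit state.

Weld metal: throat = 0.707×8 = 5.656 mm, L = 2×168 = 336 mm. φR_n = 0.75 × 0.6 × 480 × 5.656 × 336 = 410.5 kN.
Base metal shear (14 mm plate): yield φR_n = 1.0×0.6×345×14×336 = 973.7 kN; rupture φR_n = 0.75×0.6×450×14×336 = 952.6 kN; take 952.6 kN (rupture).
Tension yield (gross): A_g = 147×14 = 2058 mm². φR_n = 0.90 × 345 × 2058 = 639.0 kN.
Governing: min(410.5, 952.6, 639.0) = 410.5 kN → weld metal.

410.5 kN (weld metal governs)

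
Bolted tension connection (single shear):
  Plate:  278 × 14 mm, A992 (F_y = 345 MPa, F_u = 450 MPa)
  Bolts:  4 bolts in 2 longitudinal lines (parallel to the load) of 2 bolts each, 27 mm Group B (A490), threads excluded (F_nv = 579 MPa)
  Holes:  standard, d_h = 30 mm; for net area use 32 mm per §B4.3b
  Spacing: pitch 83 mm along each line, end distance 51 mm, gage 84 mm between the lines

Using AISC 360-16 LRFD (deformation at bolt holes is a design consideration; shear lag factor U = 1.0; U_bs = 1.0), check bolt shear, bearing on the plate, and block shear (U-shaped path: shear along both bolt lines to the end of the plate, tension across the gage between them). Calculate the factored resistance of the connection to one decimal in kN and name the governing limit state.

Bolt shear: A_b = π(27)²/4 = 572.56 mm². φR_n = 0.75 × 579 × 572.56 × 4 × 1 = 994.5 kN.
Bearing (14 mm plate, F_u = 450 MPa): end bolts L_c = 51 − 30/2 = 36, R_n = min(1.2×36×14×450, 2.4×27×14×450) = 272.16 kN/bolt; interior L_c = 83 − 30 = 53, R_n = 400.68 kN/bolt. φR_n = 0.75 × (2×272.16 + 2×400.68) = 1009.3 kN.
Block shear: shear path 2×[51+1×83] = 2×134 mm, A_gv = 3752, A_nv = 2×(134 − 1.5×32)×14 = 2408 mm²; tension across gage: (84 − 1×32)×14 = 728 mm². R_n = min(0.6×450×2408, 0.6×345×3752) + 1.0×450×728 = min(650.16, 776.66) + 327.6 = 977.76 kN. φR_n = 0.75 × 977.76 = 733.3 kN.
Governing: min(994.5, 1009.3, 733.3) = 733.3 kN → block shear.

733.3 kN (block shear governs)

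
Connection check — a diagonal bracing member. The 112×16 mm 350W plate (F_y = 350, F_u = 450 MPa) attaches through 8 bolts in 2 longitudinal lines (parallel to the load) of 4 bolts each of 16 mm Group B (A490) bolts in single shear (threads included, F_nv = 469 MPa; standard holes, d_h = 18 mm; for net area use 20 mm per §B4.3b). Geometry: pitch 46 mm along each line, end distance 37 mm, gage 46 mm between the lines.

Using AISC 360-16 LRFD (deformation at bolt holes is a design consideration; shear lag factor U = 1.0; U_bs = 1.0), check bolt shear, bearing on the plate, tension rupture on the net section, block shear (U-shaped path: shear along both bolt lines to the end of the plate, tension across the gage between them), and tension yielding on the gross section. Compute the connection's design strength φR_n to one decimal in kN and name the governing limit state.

Bolt shear: A_b = π(16)²/4 = 201.06 mm². φR_n = 0.75 × 469 × 201.06 × 8 × 1 = 565.8 kN.
Bearing (16 mm plate, F_u = 450 MPa): end bolts L_c = 37 − 18/2 = 28, R_n = min(1.2×28×16×450, 2.4×16×16×450) = 241.92 kN/bolt; interior L_c = 46 − 18 = 28, R_n = 241.92 kN/bolt. φR_n = 0.75 × (2×241.92 + 6×241.92) = 1451.5 kN.
Tension rupture (net): A_n = (112 − 2×20)×16 = 1152 mm² (U = 1.0, A_e = A_n). φR_n = 0.75 × 450 × 1152 = 388.8 kN.
Block shear: shear path 2×[37+3×46] = 2×175 mm, A_gv = 5600, A_nv = 2×(175 − 3.5×20)×16 = 3360 mm²; tension across gage: (46 − 1×20)×16 = 416 mm². R_n = min(0.6×450×3360, 0.6×350×5600) + 1.0×450×416 = min(907.2, 1176) + 187.2 = 1094.4 kN. φR_n = 0.75 × 1094.4 = 820.8 kN.
Tension yield (gross): A_g = 112×16 = 1792 mm². φR_n = 0.90 × 350 × 1792 = 564.5 kN.
Governing: min(565.8, 1451.5, 388.8, 820.8, 564.5) = 388.8 kN → net-section rupture.

388.8 kN (net-section rupture governs)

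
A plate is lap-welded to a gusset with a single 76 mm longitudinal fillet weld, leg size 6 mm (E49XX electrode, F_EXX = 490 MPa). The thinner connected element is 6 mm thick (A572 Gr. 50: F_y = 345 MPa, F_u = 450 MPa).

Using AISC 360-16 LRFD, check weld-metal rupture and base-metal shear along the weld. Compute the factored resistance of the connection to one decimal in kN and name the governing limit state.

71.1 kN (weld metal governs)

Weld metal: throat = 0.707×6 = 4.242 mm, L = 76 mm. φR_n = 0.75 × 0.6 × 490 × 4.242 × 76 = 71.1 kN.
Base metal shear (6 mm plate): yield φR_n = 1.0×0.6×345×6×76 = 94.4 kN; rupture φR_n = 0.75×0.6×450×6×76 = 92.3 kN; take 92.3 kN (rupture).
Governing: min(71.1, 92.3) = 71.1 kN → weld metal.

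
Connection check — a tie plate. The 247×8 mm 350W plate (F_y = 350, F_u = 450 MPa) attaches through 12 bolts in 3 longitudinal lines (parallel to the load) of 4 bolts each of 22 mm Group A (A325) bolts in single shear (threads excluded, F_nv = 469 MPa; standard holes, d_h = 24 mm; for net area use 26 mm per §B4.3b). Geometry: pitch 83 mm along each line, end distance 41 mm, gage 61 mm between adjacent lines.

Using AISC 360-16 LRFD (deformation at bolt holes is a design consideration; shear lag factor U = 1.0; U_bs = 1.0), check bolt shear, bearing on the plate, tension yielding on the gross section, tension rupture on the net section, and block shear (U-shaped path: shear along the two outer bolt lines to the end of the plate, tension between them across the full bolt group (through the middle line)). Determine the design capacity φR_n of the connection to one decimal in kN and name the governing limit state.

456.3 kN (net-section rupture governs)

Bolt shear: A_b = π(22)²/4 = 380.13 mm². φR_n = 0.75 × 469 × 380.13 × 12 × 1 = 1604.5 kN.
Bearing (8 mm plate, F_u = 450 MPa): end bolts L_c = 41 − 24/2 = 29, R_n = min(1.2×29×8×450, 2.4×22×8×450) = 125.28 kN/bolt; interior L_c = 83 − 24 = 59, R_n = 190.08 kN/bolt. φR_n = 0.75 × (3×125.28 + 9×190.08) = 1564.9 kN.
Tension yield (gross): A_g = 247×8 = 1976 mm². φR_n = 0.90 × 350 × 1976 = 622.4 kN.
Tension rupture (net): A_n = (247 − 3×26)×8 = 1352 mm² (U = 1.0, A_e = A_n). φR_n = 0.75 × 450 × 1352 = 456.3 kN.
Block shear: shear path 2×[41+3×83] = 2×290 mm, A_gv = 4640, A_nv = 2×(290 − 3.5×26)×8 = 3184 mm²; tension across gage: (122 − 2×26)×8 = 560 mm². R_n = min(0.6×450×3184, 0.6×350×4640) + 1.0×450×560 = min(859.68, 974.4) + 252 = 1111.7 kN. φR_n = 0.75 × 1111.7 = 833.8 kN.
Governing: min(1604.5, 1564.9, 622.4, 456.3, 833.8) = 456.3 kN → net-section rupture.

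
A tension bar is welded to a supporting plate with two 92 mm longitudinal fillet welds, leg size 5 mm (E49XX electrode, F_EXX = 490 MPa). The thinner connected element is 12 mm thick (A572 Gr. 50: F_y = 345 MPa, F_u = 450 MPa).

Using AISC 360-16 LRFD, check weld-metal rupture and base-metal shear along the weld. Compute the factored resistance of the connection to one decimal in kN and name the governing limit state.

Weld metal: throat = 0.707×5 = 3.535 mm, L = 2×92 = 184 mm. φR_n = 0.75 × 0.6 × 490 × 3.535 × 184 = 143.4 kN.
Base metal shear (12 mm plate): yield φR_n = 1.0×0.6×345×12×184 = 457.1 kN; rupture φR_n = 0.75×0.6×450×12×184 = 447.1 kN; take 447.1 kN (rupture).
Governing: min(143.4, 447.1) = 143.4 kN → weld metal.

143.4 kN (weld metal governs)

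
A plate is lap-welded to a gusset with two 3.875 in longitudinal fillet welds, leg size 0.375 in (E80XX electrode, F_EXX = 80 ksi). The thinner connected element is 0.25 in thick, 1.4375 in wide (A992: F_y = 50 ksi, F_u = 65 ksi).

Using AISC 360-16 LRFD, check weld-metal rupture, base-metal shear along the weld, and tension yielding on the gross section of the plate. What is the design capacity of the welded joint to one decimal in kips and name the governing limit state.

16.2 kips (gross-section yield governs)

Weld metal: throat = 0.707×0.375 = 0.26513 in, L = 2×3.875 = 7.75 in. φR_n = 0.75 × 0.6 × 80 × 0.26513 × 7.75 = 74.0 kips.
Base metal shear (0.25 in plate): yield φR_n = 1.0×0.6×50×0.25×7.75 = 58.1 kips; rupture φR_n = 0.75×0.6×65×0.25×7.75 = 56.7 kips; take 56.7 kips (rupture).
Tension yield (gross): A_g = 1.4375×0.25 = 0.35938 in². φR_n = 0.90 × 50 × 0.35938 = 16.2 kips.
Governing: min(74.0, 56.7, 16.2) = 16.2 kips → gross-section yield.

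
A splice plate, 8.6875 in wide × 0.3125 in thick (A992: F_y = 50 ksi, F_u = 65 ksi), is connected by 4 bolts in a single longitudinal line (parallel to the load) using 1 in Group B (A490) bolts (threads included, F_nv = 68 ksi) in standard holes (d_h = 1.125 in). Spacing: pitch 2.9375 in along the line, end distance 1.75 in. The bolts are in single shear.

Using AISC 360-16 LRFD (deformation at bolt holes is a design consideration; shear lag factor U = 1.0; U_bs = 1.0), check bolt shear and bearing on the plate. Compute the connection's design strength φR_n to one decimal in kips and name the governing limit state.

Bolt shear: A_b = π(1)²/4 = 0.7854 in². φR_n = 0.75 × 68 × 0.7854 × 4 × 1 = 160.2 kips.
Bearing (0.3125 in plate, F_u = 65 ksi): end bolts L_c = 1.75 − 1.125/2 = 1.1875, R_n = min(1.2×1.1875×0.3125×65, 2.4×1×0.3125×65) = 28.945 kips/bolt; interior L_c = 2.9375 − 1.125 = 1.8125, R_n = 44.18 kips/bolt. φR_n = 0.75 × (1×28.945 + 3×44.18) = 121.1 kips.
Governing: min(160.2, 121.1) = 121.1 kips → bearing.

121.1 kips (bearing governs)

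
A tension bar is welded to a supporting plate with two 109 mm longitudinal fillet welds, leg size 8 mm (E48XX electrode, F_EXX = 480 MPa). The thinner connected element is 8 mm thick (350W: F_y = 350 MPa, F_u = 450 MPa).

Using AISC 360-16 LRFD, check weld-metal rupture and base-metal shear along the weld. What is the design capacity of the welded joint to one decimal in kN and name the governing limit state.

Weld metal: throat = 0.707×8 = 5.656 mm, L = 2×109 = 218 mm. φR_n = 0.75 × 0.6 × 480 × 5.656 × 218 = 266.3 kN.
Base metal shear (8 mm plate): yield φR_n = 1.0×0.6×350×8×218 = 366.2 kN; rupture φR_n = 0.75×0.6×450×8×218 = 353.2 kN; take 353.2 kN (rupture).
Governing: min(266.3, 353.2) = 266.3 kN → weld metal.

266.3 kN (weld metal governs)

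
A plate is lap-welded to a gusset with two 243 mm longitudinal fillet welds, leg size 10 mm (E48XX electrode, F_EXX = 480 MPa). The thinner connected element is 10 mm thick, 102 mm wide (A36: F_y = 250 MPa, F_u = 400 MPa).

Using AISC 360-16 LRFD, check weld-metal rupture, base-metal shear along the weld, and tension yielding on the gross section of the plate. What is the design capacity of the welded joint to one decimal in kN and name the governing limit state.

Weld metal: throat = 0.707×10 = 7.07 mm, L = 2×243 = 486 mm. φR_n = 0.75 × 0.6 × 480 × 7.07 × 486 = 742.2 kN.
Base metal shear (10 mm plate): yield φR_n = 1.0×0.6×250×10×486 = 729.0 kN; rupture φR_n = 0.75×0.6×400×10×486 = 874.8 kN; take 729.0 kN (yield).
Tension yield (gross): A_g = 102×10 = 1020 mm². φR_n = 0.90 × 250 × 1020 = 229.5 kN.
Governing: min(742.2, 729.0, 229.5) = 229.5 kN → gross-section yield.

229.5 kN (gross-section yield governs)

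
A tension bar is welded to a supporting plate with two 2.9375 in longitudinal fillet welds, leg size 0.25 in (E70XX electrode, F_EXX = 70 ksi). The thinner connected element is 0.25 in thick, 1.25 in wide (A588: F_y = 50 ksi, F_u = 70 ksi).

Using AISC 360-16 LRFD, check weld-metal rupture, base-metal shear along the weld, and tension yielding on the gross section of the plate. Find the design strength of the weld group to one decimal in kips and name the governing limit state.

Weld metal: throat = 0.707×0.25 = 0.17675 in, L = 2×2.9375 = 5.875 in. φR_n = 0.75 × 0.6 × 70 × 0.17675 × 5.875 = 32.7 kips.
Base metal shear (0.25 in plate): yield φR_n = 1.0×0.6×50×0.25×5.875 = 44.1 kips; rupture φR_n = 0.75×0.6×70×0.25×5.875 = 46.3 kips; take 44.1 kips (yield).
Tension yield (gross): A_g = 1.25×0.25 = 0.3125 in². φR_n = 0.90 × 50 × 0.3125 = 14.1 kips.
Governing: min(32.7, 44.1, 14.1) = 14.1 kips → gross-section yield.

14.1 kips (gross-section yield governs)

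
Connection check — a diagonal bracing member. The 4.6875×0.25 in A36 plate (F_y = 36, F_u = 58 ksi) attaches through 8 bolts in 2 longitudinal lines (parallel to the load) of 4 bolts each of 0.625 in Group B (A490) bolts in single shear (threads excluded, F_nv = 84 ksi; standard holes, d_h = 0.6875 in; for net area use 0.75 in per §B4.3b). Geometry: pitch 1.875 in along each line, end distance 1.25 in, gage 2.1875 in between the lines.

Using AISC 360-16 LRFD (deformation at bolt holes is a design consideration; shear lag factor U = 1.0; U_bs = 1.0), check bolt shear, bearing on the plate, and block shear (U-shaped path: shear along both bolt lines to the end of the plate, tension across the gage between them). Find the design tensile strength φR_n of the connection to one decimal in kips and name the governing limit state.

Bolt shear: A_b = π(0.625)²/4 = 0.3068 in². φR_n = 0.75 × 84 × 0.3068 × 8 × 1 = 154.6 kips.
Bearing (0.25 in plate, F_u = 58 ksi): end bolts L_c = 1.25 − 0.6875/2 = 0.90625, R_n = min(1.2×0.90625×0.25×58, 2.4×0.625×0.25×58) = 15.769 kips/bolt; interior L_c = 1.875 − 0.6875 = 1.1875, R_n = 20.663 kips/bolt. φR_n = 0.75 × (2×15.769 + 6×20.663) = 116.6 kips.
Block shear: shear path 2×[1.25+3×1.875] = 2×6.875 in, A_gv = 3.4375, A_nv = 2×(6.875 − 3.5×0.75)×0.25 = 2.125 in²; tension across gage: (2.1875 − 1×0.75)×0.25 = 0.35938 in². R_n = min(0.6×58×2.125, 0.6×36×3.4375) + 1.0×58×0.35938 = min(73.95, 74.25) + 20.844 = 94.794 kips. φR_n = 0.75 × 94.794 = 71.1 kips.
Governing: min(154.6, 116.6, 71.1) = 71.1 kips → block shear.

71.1 kips (block shear governs)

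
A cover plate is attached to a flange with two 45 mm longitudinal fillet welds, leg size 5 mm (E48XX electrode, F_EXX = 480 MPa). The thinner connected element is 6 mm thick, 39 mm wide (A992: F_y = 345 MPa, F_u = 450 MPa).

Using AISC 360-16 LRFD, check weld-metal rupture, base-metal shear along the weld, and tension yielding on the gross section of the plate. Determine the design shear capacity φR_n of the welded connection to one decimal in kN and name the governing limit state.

68.7 kN (weld metal governs)

Weld metal: throat = 0.707×5 = 3.535 mm, L = 2×45 = 90 mm. φR_n = 0.75 × 0.6 × 480 × 3.535 × 90 = 68.7 kN.
Base metal shear (6 mm plate): yield φR_n = 1.0×0.6×345×6×90 = 111.8 kN; rupture φR_n = 0.75×0.6×450×6×90 = 109.4 kN; take 109.4 kN (rupture).
Tension yield (gross): A_g = 39×6 = 234 mm². φR_n = 0.90 × 345 × 234 = 72.7 kN.
Governing: min(68.7, 109.4, 72.7) = 68.7 kN → weld metal.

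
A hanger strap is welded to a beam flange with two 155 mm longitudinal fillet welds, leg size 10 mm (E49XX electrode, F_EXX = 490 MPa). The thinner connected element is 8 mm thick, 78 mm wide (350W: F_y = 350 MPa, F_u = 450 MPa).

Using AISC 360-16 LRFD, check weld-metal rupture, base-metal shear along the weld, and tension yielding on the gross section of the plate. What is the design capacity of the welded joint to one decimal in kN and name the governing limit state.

196.6 kN (gross-section yield governs)

Weld metal: throat = 0.707×10 = 7.07 mm, L = 2×155 = 310 mm. φR_n = 0.75 × 0.6 × 490 × 7.07 × 310 = 483.3 kN.
Base metal shear (8 mm plate): yield φR_n = 1.0×0.6×350×8×310 = 520.8 kN; rupture φR_n = 0.75×0.6×450×8×310 = 502.2 kN; take 502.2 kN (rupture).
Tension yield (gross): A_g = 78×8 = 624 mm². φR_n = 0.90 × 350 × 624 = 196.6 kN.
Governing: min(483.3, 502.2, 196.6) = 196.6 kN → gross-section yield.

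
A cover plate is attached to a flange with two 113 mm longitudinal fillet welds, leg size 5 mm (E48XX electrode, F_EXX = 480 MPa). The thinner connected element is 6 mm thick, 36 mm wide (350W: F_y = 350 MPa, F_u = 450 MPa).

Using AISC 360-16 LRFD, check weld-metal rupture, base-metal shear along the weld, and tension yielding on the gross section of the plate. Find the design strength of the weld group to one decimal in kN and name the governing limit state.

Weld metal: throat = 0.707×5 = 3.535 mm, L = 2×113 = 226 mm. φR_n = 0.75 × 0.6 × 480 × 3.535 × 226 = 172.6 kN.
Base metal shear (6 mm plate): yield φR_n = 1.0×0.6×350×6×226 = 284.8 kN; rupture φR_n = 0.75×0.6×450×6×226 = 274.6 kN; take 274.6 kN (rupture).
Tension yield (gross): A_g = 36×6 = 216 mm². φR_n = 0.90 × 350 × 216 = 68.0 kN.
Governing: min(172.6, 274.6, 68.0) = 68.0 kN → gross-section yield.

68.0 kN (gross-section yield governs)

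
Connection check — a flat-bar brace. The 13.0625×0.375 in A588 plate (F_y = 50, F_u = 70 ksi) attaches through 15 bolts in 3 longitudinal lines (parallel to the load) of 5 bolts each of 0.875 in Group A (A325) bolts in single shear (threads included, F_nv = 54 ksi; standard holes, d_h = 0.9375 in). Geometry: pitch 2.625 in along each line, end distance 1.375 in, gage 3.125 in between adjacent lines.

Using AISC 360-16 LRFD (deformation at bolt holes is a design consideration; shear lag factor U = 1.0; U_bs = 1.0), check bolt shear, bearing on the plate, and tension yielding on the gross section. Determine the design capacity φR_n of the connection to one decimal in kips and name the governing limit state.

Bolt shear: A_b = π(0.875)²/4 = 0.60132 in². φR_n = 0.75 × 54 × 0.60132 × 15 × 1 = 365.3 kips.
Bearing (0.375 in plate, F_u = 70 ksi): end bolts L_c = 1.375 − 0.9375/2 = 0.90625, R_n = min(1.2×0.90625×0.375×70, 2.4×0.875×0.375×70) = 28.547 kips/bolt; interior L_c = 2.625 − 0.9375 = 1.6875, R_n = 53.156 kips/bolt. φR_n = 0.75 × (3×28.547 + 12×53.156) = 542.6 kips.
Tension yield (gross): A_g = 13.0625×0.375 = 4.8984 in². φR_n = 0.90 × 50 × 4.8984 = 220.4 kips.
Governing: min(365.3, 542.6, 220.4) = 220.4 kips → gross-section yield.

220.4 kips (gross-section yield governs)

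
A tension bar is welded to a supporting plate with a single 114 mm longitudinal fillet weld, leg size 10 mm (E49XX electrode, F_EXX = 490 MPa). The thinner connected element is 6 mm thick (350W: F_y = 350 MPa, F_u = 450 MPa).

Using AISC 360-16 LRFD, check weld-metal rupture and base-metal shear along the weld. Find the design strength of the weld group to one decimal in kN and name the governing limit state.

Weld metal: throat = 0.707×10 = 7.07 mm, L = 114 mm. φR_n = 0.75 × 0.6 × 490 × 7.07 × 114 = 177.7 kN.
Base metal shear (6 mm plate): yield φR_n = 1.0×0.6×350×6×114 = 143.6 kN; rupture φR_n = 0.75×0.6×450×6×114 = 138.5 kN; take 138.5 kN (rupture).
Governing: min(177.7, 138.5) = 138.5 kN → base-metal shear.

138.5 kN (base-metal shear governs)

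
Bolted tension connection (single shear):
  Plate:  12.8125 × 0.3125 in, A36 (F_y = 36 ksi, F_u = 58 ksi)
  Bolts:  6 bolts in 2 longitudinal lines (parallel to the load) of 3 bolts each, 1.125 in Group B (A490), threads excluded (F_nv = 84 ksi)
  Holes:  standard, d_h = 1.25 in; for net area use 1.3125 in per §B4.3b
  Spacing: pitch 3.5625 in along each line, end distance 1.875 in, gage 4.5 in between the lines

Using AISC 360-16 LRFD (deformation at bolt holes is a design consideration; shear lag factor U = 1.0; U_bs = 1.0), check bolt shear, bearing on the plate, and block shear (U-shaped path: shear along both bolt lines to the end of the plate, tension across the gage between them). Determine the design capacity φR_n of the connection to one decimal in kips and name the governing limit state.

Bolt shear: A_b = π(1.125)²/4 = 0.99402 in². φR_n = 0.75 × 84 × 0.99402 × 6 × 1 = 375.7 kips.
Bearing (0.3125 in plate, F_u = 58 ksi): end bolts L_c = 1.875 − 1.25/2 = 1.25, R_n = min(1.2×1.25×0.3125×58, 2.4×1.125×0.3125×58) = 27.188 kips/bolt; interior L_c = 3.5625 − 1.25 = 2.3125, R_n = 48.938 kips/bolt. φR_n = 0.75 × (2×27.188 + 4×48.938) = 187.6 kips.
Block shear: shear path 2×[1.875+2×3.5625] = 2×9 in, A_gv = 5.625, A_nv = 2×(9 − 2.5×1.3125)×0.3125 = 3.5742 in²; tension across gage: (4.5 − 1×1.3125)×0.3125 = 0.99609 in². R_n = min(0.6×58×3.5742, 0.6×36×5.625) + 1.0×58×0.99609 = min(124.38, 121.5) + 57.773 = 179.27 kips. φR_n = 0.75 × 179.27 = 134.5 kips.
Governing: min(375.7, 187.6, 134.5) = 134.5 kips → block shear.

134.5 kips (block shear governs)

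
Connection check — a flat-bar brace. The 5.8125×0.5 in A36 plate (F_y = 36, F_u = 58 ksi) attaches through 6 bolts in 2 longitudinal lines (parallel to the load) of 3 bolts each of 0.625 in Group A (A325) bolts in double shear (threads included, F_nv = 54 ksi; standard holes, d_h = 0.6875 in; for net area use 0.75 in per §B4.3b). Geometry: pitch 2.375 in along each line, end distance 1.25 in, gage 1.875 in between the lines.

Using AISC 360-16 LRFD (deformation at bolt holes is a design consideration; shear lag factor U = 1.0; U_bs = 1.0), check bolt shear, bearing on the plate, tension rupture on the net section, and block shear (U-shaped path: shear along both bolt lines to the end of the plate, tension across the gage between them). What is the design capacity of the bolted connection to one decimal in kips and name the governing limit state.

Bolt shear: A_b = π(0.625)²/4 = 0.3068 in². φR_n = 0.75 × 54 × 0.3068 × 6 × 2 = 149.1 kips.
Bearing (0.5 in plate, F_u = 58 ksi): end bolts L_c = 1.25 − 0.6875/2 = 0.90625, R_n = min(1.2×0.90625×0.5×58, 2.4×0.625×0.5×58) = 31.538 kips/bolt; interior L_c = 2.375 − 0.6875 = 1.6875, R_n = 43.5 kips/bolt. φR_n = 0.75 × (2×31.538 + 4×43.5) = 177.8 kips.
Tension rupture (net): A_n = (5.8125 − 2×0.75)×0.5 = 2.1563 in² (U = 1.0, A_e = A_n). φR_n = 0.75 × 58 × 2.1563 = 93.8 kips.
Block shear: shear path 2×[1.25+2×2.375] = 2×6 in, A_gv = 6, A_nv = 2×(6 − 2.5×0.75)×0.5 = 4.125 in²; tension across gage: (1.875 − 1×0.75)×0.5 = 0.5625 in². R_n = min(0.6×58×4.125, 0.6×36×6) + 1.0×58×0.5625 = min(143.55, 129.6) + 32.625 = 162.23 kips. φR_n = 0.75 × 162.23 = 121.7 kips.
Governing: min(149.1, 177.8, 93.8, 121.7) = 93.8 kips → net-section rupture.

93.8 kips (net-section rupture governs)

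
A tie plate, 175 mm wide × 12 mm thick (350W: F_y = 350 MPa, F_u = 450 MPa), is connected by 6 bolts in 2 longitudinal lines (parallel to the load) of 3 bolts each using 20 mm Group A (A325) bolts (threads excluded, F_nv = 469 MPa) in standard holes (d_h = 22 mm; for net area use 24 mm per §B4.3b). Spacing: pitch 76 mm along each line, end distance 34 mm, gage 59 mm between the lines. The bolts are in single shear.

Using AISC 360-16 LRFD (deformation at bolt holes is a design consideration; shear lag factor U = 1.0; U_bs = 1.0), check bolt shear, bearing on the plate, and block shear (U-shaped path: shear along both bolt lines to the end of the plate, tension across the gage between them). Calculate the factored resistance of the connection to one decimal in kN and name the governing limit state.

663.0 kN (bolt shear governs)

Bolt shear: A_b = π(20)²/4 = 314.16 mm². φR_n = 0.75 × 469 × 314.16 × 6 × 1 = 663.0 kN.
Bearing (12 mm plate, F_u = 450 MPa): end bolts L_c = 34 − 22/2 = 23, R_n = min(1.2×23×12×450, 2.4×20×12×450) = 149.04 kN/bolt; interior L_c = 76 − 22 = 54, R_n = 259.2 kN/bolt. φR_n = 0.75 × (2×149.04 + 4×259.2) = 1001.2 kN.
Block shear: shear path 2×[34+2×76] = 2×186 mm, A_gv = 4464, A_nv = 2×(186 − 2.5×24)×12 = 3024 mm²; tension across gage: (59 − 1×24)×12 = 420 mm². R_n = min(0.6×450×3024, 0.6×350×4464) + 1.0×450×420 = min(816.48, 937.44) + 189 = 1005.5 kN. φR_n = 0.75 × 1005.5 = 754.1 kN.
Governing: min(663.0, 1001.2, 754.1) = 663.0 kN → bolt shear.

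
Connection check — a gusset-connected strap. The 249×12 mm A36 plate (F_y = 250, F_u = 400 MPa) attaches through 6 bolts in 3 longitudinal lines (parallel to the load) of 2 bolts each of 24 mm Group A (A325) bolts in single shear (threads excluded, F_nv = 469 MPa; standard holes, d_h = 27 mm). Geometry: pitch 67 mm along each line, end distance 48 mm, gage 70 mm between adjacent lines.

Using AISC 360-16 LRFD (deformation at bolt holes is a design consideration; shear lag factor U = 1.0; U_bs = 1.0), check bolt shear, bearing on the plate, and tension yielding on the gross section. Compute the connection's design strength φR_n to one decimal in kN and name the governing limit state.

672.3 kN (gross-section yield governs)

Bolt shear: A_b = π(24)²/4 = 452.39 mm². φR_n = 0.75 × 469 × 452.39 × 6 × 1 = 954.8 kN.
Bearing (12 mm plate, F_u = 400 MPa): end bolts L_c = 48 − 27/2 = 34.5, R_n = min(1.2×34.5×12×400, 2.4×24×12×400) = 198.72 kN/bolt; interior L_c = 67 − 27 = 40, R_n = 230.4 kN/bolt. φR_n = 0.75 × (3×198.72 + 3×230.4) = 965.5 kN.
Tension yield (gross): A_g = 249×12 = 2988 mm². φR_n = 0.90 × 250 × 2988 = 672.3 kN.
Governing: min(954.8, 965.5, 672.3) = 672.3 kN → gross-section yield.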